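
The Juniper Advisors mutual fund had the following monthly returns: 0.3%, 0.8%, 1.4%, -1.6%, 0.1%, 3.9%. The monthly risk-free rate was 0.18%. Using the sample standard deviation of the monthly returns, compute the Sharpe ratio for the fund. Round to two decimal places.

μ = (0.3 + 0.8 + 1.4 − 1.6 + 0.1 + 3.9) / 6 = 4.90 / 6 = 0.8167%
Σ(r − μ)² = (0.3 − 0.8167)² + (0.8 − 0.8167)² + (1.4 − 0.8167)² + … = 16.4683
σ = √[16.4683 / 5] = 1.8148%
Sharpe = (μ − rf) / σ = (0.8167 − 0.18) / 1.8148 = 0.6367 / 1.8148 = 0.3508

0.35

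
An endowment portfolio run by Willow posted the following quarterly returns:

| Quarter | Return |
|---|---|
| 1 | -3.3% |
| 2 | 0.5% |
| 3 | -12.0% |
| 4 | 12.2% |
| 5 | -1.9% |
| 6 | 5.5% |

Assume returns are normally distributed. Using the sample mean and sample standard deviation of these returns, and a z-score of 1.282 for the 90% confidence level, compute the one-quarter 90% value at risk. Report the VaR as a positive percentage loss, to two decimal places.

μ = (-3.3 + 0.5 − 12 + 12.2 − 1.9 + 5.5) / 6 = 1.00 / 6 = 0.1667%
Sample σ = √[Σ(r − μ)² / 5] = √[337.6733 / 5] = √67.5347 = 8.2179%
VaR = −(μ − z·σ) = −(0.1667 − 1.282 × 8.2179) = −(-10.3686) = 10.3686%

10.37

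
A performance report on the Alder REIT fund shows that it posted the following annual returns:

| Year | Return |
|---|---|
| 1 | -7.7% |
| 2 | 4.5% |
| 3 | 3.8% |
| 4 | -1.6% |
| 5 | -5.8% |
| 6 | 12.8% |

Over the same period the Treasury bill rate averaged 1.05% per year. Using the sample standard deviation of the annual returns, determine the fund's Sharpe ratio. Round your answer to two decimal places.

Mean return r̄ = 6.00 / 6 = 1.0000%
Sample std dev = √[288.0200 / 5] = 7.5897%
Sharpe = (r̄ − rf) / σ = (1.0000 − 1.05) / 7.5897 = -0.0500 / 7.5897 = -0.0066

-0.01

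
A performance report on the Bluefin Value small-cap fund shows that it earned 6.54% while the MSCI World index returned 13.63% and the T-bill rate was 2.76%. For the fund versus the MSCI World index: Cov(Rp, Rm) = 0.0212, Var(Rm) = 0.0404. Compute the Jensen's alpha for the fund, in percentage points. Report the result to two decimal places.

β = Cov / Var = 0.0212 / 0.0404 = 0.5248
E[R] = Rf + β(Rm − Rf) = 2.76% + 0.5248 × (13.63% − 2.76%) = 8.4646%
α = Rp − E[R] = 6.54% − 8.4646% = -1.9246

-1.92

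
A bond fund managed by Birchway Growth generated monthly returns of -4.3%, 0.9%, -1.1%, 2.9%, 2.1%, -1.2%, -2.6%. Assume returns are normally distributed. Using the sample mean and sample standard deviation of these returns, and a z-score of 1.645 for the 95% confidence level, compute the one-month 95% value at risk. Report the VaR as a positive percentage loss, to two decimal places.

Mean return r̄ = -3.30 / 7 = -0.4714%
Sample σ = √[Σ(r − r̄)² / 6] = √[39.9743 / 6] = √6.6624 = 2.5812%
VaR = −(r̄ − z·σ) = −(-0.4714 − 1.645 × 2.5812) = −(-4.7175) = 4.7175%

4.72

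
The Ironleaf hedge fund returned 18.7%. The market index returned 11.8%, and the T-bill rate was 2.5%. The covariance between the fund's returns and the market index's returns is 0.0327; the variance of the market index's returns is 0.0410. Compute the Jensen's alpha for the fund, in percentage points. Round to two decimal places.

β = Cov / Var = 0.0327 / 0.0410 = 0.7976
E[R] = Rf + β(Rm − Rf) = 2.5% + 0.7976 × (11.8% − 2.5%) = 9.9177%
α = Rp − E[R] = 18.7% − 9.9177% = 8.7823

8.78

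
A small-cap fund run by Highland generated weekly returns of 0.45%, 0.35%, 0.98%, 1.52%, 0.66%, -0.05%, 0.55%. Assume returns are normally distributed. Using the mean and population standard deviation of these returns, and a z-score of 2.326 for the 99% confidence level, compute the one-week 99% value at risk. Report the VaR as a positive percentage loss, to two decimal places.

0.44

μ = (0.45 + 0.35 + 0.98 + 1.52 + 0.66 − 0.05 + 0.55) / 7 = 0.6371%
Σ(r − μ)² = 1.4947; population σ = √(1.4947/7) = 0.4621%
VaR = −(μ − z·σ) = −(0.6371 − 2.326 × 0.4621) = −(-0.4377) = 0.4377%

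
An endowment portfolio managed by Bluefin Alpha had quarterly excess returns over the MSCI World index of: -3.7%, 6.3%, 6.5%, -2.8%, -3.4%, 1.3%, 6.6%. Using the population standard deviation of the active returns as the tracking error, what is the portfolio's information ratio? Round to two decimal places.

μ = (-3.7 + 6.3 + 6.5 − 2.8 − 3.4 + 1.3 + 6.6) / 7 = 10.80 / 7 = 1.5429%
Σ(r − μ)² = 143.6171; population σ = √(143.6171/7) = 4.5295%
IR = μ / tracking error = 1.5429 / 4.5295 = 0.3406

0.34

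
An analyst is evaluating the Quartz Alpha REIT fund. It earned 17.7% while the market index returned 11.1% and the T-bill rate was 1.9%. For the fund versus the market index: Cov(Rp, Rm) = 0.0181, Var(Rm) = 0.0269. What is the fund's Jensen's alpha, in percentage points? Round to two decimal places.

9.61

β = Cov / Var = 0.0181 / 0.0269 = 0.6729
E[R] = Rf + β(Rm − Rf) = 1.9% + 0.6729 × (11.1% − 1.9%) = 8.0907%
α = Rp − E[R] = 17.7% − 8.0907% = 9.6093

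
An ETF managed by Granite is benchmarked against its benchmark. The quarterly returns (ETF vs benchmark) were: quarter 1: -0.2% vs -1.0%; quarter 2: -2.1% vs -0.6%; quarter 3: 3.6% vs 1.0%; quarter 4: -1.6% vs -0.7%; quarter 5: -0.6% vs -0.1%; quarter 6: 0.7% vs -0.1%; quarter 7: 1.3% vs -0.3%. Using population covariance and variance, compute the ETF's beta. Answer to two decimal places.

2.43

r̄p = 0.1571%,  r̄m = -0.2571%
Cov = Σ(rp − r̄p)(rm − r̄m) / 7 = 0.8661
Var(rm) = Σ(rm − r̄m)² / 7 = 0.3567
β = Cov / Var = 0.8661 / 0.3567 = 2.4281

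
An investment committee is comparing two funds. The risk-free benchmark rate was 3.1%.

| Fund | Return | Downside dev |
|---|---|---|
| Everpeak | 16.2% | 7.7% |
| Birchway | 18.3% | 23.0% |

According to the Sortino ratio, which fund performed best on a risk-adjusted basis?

Everpeak: Sortino ratio = (16.2% − 3.1%) / 7.7% = 1.701
Birchway: Sortino ratio = (18.3% − 3.1%) / 23.0% = 0.661
Highest: Everpeak (1.701).

Everpeak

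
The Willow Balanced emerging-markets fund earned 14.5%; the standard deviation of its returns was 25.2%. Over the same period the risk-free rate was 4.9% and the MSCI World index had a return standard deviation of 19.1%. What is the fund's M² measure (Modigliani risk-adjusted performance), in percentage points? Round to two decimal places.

12.18

Sharpe = (Rp − Rf) / σp = (14.5% − 4.9%) / 25.2% = 0.3810
M² = Rf + Sharpe × σm = 4.9% + 0.3810 × 19.1% = 12.1771%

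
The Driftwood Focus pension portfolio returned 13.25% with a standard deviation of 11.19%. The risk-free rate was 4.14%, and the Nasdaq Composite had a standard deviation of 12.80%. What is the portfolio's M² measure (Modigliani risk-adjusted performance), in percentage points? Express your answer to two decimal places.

Sharpe = (Rp − Rf) / σp = (13.25% − 4.14%) / 11.19% = 0.8141
M² = Rf + Sharpe × σm = 4.14% + 0.8141 × 12.80% = 14.5605%

14.56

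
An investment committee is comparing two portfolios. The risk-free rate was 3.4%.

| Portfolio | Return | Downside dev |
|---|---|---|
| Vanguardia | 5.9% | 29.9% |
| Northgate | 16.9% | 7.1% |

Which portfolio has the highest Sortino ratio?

Vanguardia: Sortino ratio = (5.9% − 3.4%) / 29.9% = 0.084
Northgate: Sortino ratio = (16.9% − 3.4%) / 7.1% = 1.901
Highest: Northgate (1.901).

Northgate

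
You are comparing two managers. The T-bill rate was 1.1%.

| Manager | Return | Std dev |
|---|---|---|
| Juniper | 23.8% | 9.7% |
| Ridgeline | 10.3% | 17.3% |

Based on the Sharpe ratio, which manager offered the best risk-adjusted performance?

Juniper: Sharpe ratio = (23.8% − 1.1%) / 9.7% = 2.340
Ridgeline: Sharpe ratio = (10.3% − 1.1%) / 17.3% = 0.532
Highest: Juniper (2.340).

Juniper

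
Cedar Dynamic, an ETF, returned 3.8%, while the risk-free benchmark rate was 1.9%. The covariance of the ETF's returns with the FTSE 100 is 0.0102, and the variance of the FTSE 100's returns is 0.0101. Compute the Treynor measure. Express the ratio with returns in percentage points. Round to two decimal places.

β = Cov / Var = 0.0102 / 0.0101 = 1.0099
Treynor = (Rp − Rf) / β = (3.8% − 1.9%) / 1.0099 = 1.90 / 1.0099 = 1.8814

1.88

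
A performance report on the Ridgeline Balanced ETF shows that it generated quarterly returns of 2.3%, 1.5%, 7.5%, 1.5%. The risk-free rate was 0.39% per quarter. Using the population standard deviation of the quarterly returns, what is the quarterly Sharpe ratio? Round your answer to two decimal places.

Mean return r̄ = 12.80 / 4 = 3.2000%
Σ(r − r̄)² = (2.3 − 3.2000)² + (1.5 − 3.2000)² + (7.5 − 3.2000)² + … = 25.0800
σ = √[25.0800 / 4] = 2.5040%
Sharpe = (r̄ − rf) / σ = (3.2000 − 0.39) / 2.5040 = 2.8100 / 2.5040 = 1.1222

1.12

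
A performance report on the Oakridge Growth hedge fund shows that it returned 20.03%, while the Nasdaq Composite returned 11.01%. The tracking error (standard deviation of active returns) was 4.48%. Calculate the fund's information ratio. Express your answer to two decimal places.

2.01

IR = (Rp − Rb) / TE = (20.03% − 11.01%) / 4.48% = 9.02% / 4.48% = 2.0134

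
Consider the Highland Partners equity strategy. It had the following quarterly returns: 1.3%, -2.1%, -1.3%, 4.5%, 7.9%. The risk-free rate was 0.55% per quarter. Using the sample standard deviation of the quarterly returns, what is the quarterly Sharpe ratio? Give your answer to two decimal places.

0.36

r̄ = (1.3 − 2.1 − 1.3 + 4.5 + 7.9) / 5 = 10.30 / 5 = 2.0600%
Sample σ = √[Σ(r − r̄)² / 4] = √[69.2320 / 4] = √17.3080 = 4.1603%
Sharpe = (r̄ − rf) / σ = (2.0600 − 0.55) / 4.1603 = 1.5100 / 4.1603 = 0.3630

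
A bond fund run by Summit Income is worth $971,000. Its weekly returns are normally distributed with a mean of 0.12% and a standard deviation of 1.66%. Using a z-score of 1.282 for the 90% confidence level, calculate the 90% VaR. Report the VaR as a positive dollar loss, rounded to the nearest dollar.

$19,499

Return at the 90% tail: μ − z·σ = 0.12% − 1.282 × 1.66% = 0.12 − 2.12812 = -2.00812%
VaR = −(-2.00812%) × $971,000 = 2.00812% × $971,000 = $19,499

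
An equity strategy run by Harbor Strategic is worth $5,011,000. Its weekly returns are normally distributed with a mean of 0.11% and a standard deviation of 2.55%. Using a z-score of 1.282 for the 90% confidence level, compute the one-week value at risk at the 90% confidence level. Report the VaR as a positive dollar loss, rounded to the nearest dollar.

Return at the 90% tail: μ − z·σ = 0.11% − 1.282 × 2.55% = 0.11 − 3.2691 = -3.1591%
VaR = −(-3.1591%) × $5,011,000 = 3.1591% × $5,011,000 = $158,303

$158,303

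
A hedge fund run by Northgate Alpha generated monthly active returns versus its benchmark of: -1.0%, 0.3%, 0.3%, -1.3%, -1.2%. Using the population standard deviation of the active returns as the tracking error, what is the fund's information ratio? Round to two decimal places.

Mean return r̄ = -2.90 / 5 = -0.5800%
Σ(r − r̄)² = 2.6280; population σ = √(2.6280/5) = 0.7250%
IR = r̄ / tracking error = -0.5800 / 0.7250 = -0.8000

-0.80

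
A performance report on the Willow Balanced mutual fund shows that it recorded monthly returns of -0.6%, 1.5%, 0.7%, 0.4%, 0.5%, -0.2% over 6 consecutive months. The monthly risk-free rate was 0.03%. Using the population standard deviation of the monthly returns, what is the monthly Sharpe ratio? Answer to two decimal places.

0.53

r̄ = (-0.6 + 1.5 + 0.7 + 0.4 + 0.5 − 0.2) / 6 = 2.30 / 6 = 0.3833%
Σ(r − r̄)² = 2.6683; population σ = √(2.6683/6) = 0.6669%
Sharpe = (r̄ − rf) / σ = (0.3833 − 0.03) / 0.6669 = 0.3533 / 0.6669 = 0.5298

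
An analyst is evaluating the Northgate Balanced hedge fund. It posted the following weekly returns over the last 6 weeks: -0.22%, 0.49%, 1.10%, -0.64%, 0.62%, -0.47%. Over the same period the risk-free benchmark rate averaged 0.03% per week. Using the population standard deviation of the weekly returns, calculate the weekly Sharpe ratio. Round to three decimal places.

Mean return r̄ = 0.880 / 6 = 0.1467%
Population σ = √[Σ(r − r̄)² / 6] = √[2.3843 / 6] = √0.3974 = 0.6304%
Sharpe = (r̄ − rf) / σ = (0.1467 − 0.03) / 0.6304 = 0.1167 / 0.6304 = 0.1851

0.185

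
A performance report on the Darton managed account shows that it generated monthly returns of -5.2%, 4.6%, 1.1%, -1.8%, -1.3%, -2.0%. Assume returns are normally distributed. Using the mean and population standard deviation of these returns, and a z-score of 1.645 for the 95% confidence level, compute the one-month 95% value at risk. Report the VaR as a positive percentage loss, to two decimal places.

r̄ = (-5.2 + 4.6 + 1.1 − 1.8 − 1.3 − 2) / 6 = -4.60 / 6 = -0.7667%
Population σ = √[Σ(r − r̄)² / 6] = √[54.8133 / 6] = √9.1356 = 3.0225%
VaR = −(r̄ − z·σ) = −(-0.7667 − 1.645 × 3.0225) = −(-5.7387) = 5.7387%

5.74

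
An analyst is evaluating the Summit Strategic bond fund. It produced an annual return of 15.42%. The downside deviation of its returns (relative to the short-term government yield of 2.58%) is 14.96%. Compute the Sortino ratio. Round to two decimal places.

Sortino = (Rp − Rf) / σd = (15.42% − 2.58%) / 14.96% = 12.84% / 14.96% = 0.8583

0.86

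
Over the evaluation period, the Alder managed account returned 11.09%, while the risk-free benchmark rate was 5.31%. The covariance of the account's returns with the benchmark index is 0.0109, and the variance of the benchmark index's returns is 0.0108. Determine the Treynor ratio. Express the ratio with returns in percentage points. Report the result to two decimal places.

β = Cov / Var = 0.0109 / 0.0108 = 1.0093
Treynor = (Rp − Rf) / β = (11.09% − 5.31%) / 1.0093 = 5.78 / 1.0093 = 5.7267

5.73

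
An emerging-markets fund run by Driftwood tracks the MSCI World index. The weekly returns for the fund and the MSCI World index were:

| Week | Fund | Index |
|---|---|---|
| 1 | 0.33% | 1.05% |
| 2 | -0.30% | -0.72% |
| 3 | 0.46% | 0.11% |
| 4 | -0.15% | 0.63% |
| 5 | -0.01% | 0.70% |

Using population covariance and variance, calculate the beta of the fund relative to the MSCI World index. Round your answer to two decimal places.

r̄p = 0.0660%,  r̄m = 0.3540%
Cov = Σ(rp − r̄p)(rm − r̄m) / 5 = 0.0790
Var(rm) = Σ(rm − r̄m)² / 5 = 0.3787
β = Cov / Var = 0.0790 / 0.3787 = 0.2086

0.21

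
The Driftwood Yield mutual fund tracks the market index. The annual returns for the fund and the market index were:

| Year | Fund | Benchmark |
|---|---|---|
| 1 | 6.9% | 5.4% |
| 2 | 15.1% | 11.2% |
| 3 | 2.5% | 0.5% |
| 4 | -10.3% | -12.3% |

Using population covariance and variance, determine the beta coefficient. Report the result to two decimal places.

r̄p = 3.5500%,  r̄m = 1.2000%
Cov = Σ(rp − r̄p)(rm − r̄m) / 4 = 79.3200
Var(rm) = Σ(rm − r̄m)² / 4 = 75.0950
β = Cov / Var = 79.3200 / 75.0950 = 1.0563

1.06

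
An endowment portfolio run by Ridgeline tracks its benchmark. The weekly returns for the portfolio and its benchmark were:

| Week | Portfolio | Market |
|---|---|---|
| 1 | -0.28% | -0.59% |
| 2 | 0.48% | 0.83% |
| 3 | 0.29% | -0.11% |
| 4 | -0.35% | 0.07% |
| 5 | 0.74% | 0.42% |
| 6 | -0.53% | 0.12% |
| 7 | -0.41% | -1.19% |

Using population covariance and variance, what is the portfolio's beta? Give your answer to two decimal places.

r̄p = -0.0086%,  r̄m = -0.0643%
Cov = Σ(rp − r̄p)(rm − r̄m) / 7 = 0.1769
Var(rm) = Σ(rm − r̄m)² / 7 = 0.3760
β = Cov / Var = 0.1769 / 0.3760 = 0.4705

0.47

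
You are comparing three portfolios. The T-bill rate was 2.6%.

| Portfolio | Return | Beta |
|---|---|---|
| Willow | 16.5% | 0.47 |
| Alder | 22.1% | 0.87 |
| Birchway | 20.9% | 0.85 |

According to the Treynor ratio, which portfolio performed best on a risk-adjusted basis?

Willow

Willow: Treynor = (16.5% − 2.6%) / 0.47 = 29.574
Alder: Treynor = (22.1% − 2.6%) / 0.87 = 22.414
Birchway: Treynor = (20.9% − 2.6%) / 0.85 = 21.529
Highest: Willow (29.574).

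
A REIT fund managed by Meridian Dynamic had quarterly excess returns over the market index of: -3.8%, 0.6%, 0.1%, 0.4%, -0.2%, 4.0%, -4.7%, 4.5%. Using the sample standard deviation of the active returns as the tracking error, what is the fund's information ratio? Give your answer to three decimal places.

r̄ = (-3.8 + 0.6 + 0.1 + 0.4 − 0.2 + 4 − 4.7 + 4.5) / 8 = 0.1125%
Sample σ = √[Σ(r − r̄)² / 7] = √[73.2488 / 7] = √10.4641 = 3.2348%
IR = r̄ / tracking error = 0.1125 / 3.2348 = 0.0348

0.035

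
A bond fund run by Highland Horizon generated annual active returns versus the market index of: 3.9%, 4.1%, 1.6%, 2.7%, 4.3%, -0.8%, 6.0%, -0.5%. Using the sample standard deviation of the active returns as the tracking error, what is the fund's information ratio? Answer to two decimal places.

r̄ = (3.9 + 4.1 + 1.6 + 2.7 + 4.3 − 0.8 + 6 − 0.5) / 8 = 21.30 / 8 = 2.6625%
Sample σ = √[Σ(r − r̄)² / 7] = √[40.5388 / 7] = √5.7913 = 2.4065%
IR = r̄ / tracking error = 2.6625 / 2.4065 = 1.1064

1.11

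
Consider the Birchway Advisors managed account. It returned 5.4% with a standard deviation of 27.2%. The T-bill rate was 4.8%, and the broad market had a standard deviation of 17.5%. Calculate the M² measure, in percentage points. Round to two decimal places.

5.19

Sharpe = (Rp − Rf) / σp = (5.4% − 4.8%) / 27.2% = 0.0221
M² = Rf + Sharpe × σm = 4.8% + 0.0221 × 17.5% = 5.1868%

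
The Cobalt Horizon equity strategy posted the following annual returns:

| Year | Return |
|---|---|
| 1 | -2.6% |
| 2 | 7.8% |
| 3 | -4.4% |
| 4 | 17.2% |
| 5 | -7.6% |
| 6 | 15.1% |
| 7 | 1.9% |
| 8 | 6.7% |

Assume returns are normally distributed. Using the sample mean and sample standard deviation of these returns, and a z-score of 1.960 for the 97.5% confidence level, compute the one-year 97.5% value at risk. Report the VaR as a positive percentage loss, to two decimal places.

13.45

r̄ = (-2.6 + 7.8 − 4.4 + 17.2 − 7.6 + 15.1 + 1.9 + 6.7) / 8 = 34.10 / 8 = 4.2625%
Sample std dev = √[571.7188 / 7] = 9.0374%
VaR = −(r̄ − z·σ) = −(4.2625 − 1.960 × 9.0374) = −(-13.4508) = 13.4508%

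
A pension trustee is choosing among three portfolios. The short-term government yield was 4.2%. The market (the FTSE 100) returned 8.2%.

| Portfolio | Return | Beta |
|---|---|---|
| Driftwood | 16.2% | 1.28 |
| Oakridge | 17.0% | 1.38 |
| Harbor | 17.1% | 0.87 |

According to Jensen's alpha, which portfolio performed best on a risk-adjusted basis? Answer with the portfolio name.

Harbor

Driftwood: α = 16.2% − [4.2% + 1.28 × (8.2% − 4.2%)] = 6.880
Oakridge: α = 17.0% − [4.2% + 1.38 × (8.2% − 4.2%)] = 7.280
Harbor: α = 17.1% − [4.2% + 0.87 × (8.2% − 4.2%)] = 9.420
Highest: Harbor (9.420).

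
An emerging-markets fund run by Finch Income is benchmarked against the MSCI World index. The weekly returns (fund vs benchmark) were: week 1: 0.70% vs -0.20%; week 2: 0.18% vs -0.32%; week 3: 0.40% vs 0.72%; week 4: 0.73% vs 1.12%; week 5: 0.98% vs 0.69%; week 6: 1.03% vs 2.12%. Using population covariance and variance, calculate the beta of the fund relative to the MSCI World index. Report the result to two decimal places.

0.25

r̄p = 0.6700%,  r̄m = 0.6883%
Cov = Σ(rp − r̄p)(rm − r̄m) / 6 = 0.1668
Var(rm) = Σ(rm − r̄m)² / 6 = 0.6738
β = Cov / Var = 0.1668 / 0.6738 = 0.2476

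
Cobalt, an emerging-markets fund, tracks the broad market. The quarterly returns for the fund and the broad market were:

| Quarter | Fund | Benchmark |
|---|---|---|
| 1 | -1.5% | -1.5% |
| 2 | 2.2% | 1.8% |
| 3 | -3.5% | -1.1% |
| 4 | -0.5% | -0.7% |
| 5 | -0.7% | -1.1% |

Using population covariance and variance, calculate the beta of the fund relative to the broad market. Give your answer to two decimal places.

r̄p = -0.8000%,  r̄m = -0.5200%
Cov = Σ(rp − r̄p)(rm − r̄m) / 5 = 1.8200
Var(rm) = Σ(rm − r̄m)² / 5 = 1.4096
β = Cov / Var = 1.8200 / 1.4096 = 1.2911

1.29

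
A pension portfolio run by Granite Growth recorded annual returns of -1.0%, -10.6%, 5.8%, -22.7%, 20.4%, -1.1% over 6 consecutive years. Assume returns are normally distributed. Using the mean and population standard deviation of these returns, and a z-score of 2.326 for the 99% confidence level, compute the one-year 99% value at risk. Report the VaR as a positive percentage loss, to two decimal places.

r̄ = (-1 − 10.6 + 5.8 − 22.7 + 20.4 − 1.1) / 6 = -1.5333%
Population std dev = √[1065.5533 / 6] = 13.3264%
VaR = −(r̄ − z·σ) = −(-1.5333 − 2.326 × 13.3264) = −(-32.5305) = 32.5305%

32.53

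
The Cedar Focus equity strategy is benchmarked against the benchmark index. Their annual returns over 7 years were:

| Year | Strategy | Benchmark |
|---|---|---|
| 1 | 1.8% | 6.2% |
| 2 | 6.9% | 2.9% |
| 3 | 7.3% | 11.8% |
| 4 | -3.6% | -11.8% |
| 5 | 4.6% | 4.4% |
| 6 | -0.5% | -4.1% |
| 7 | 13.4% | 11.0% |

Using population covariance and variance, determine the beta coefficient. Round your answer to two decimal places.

0.57

r̄p = 4.2714%,  r̄m = 2.9143%
Cov = Σ(rp − r̄p)(rm − r̄m) / 7 = 34.6204
Var(rm) = Σ(rm − r̄m)² / 7 = 60.4355
β = Cov / Var = 34.6204 / 60.4355 = 0.5728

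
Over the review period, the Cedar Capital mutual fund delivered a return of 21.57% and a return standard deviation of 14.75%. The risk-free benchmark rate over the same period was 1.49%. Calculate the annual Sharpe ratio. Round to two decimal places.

1.36

Sharpe = (Rp − Rf) / σp = (21.57% − 1.49%) / 14.75% = 20.08% / 14.75% = 1.3614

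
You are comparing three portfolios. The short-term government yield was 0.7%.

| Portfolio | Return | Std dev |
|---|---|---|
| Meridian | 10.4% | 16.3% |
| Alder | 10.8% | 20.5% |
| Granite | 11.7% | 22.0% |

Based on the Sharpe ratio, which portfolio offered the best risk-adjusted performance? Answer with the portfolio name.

Meridian: Sharpe ratio = (10.4% − 0.7%) / 16.3% = 0.595
Alder: Sharpe ratio = (10.8% − 0.7%) / 20.5% = 0.493
Granite: Sharpe ratio = (11.7% − 0.7%) / 22.0% = 0.500
Highest: Meridian (0.595).

Meridian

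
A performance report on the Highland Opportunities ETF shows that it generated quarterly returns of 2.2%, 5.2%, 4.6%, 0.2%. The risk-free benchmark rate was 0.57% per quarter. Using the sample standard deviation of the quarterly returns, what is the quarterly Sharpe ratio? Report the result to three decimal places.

1.078

μ = (2.2 + 5.2 + 4.6 + 0.2) / 4 = 3.0500%
Σ(r − μ)² = 15.8700; sample σ = √(15.8700/3) = 2.3000%
Sharpe = (μ − rf) / σ = (3.0500 − 0.57) / 2.3000 = 2.4800 / 2.3000 = 1.0783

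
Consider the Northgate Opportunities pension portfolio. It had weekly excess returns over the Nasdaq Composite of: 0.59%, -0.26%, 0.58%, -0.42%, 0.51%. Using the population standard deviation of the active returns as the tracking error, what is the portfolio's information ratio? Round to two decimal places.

0.45

μ = (0.59 − 0.26 + 0.58 − 0.42 + 0.51) / 5 = 0.2000%
Σ(r − μ)² = (0.59 − 0.2000)² + (-0.26 − 0.2000)² + (0.58 − 0.2000)² + … = 0.9886
σ = √[0.9886 / 5] = 0.4447%
IR = μ / tracking error = 0.2000 / 0.4447 = 0.4497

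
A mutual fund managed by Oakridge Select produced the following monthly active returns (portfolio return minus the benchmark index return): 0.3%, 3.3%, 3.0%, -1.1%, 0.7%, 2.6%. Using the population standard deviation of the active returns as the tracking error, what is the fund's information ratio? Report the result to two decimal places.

0.91

r̄ = (0.3 + 3.3 + 3 − 1.1 + 0.7 + 2.6) / 6 = 8.80 / 6 = 1.4667%
Σ(r − r̄)² = 15.5333; population σ = √(15.5333/6) = 1.6090%
IR = r̄ / tracking error = 1.4667 / 1.6090 = 0.9116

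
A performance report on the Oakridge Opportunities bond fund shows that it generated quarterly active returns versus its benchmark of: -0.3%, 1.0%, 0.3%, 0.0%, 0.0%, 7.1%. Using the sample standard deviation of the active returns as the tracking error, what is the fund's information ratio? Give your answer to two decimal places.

r̄ = (-0.3 + 1 + 0.3 + 0 + 0 + 7.1) / 6 = 8.10 / 6 = 1.3500%
Sample std dev = √[40.6550 / 5] = 2.8515%
IR = r̄ / tracking error = 1.3500 / 2.8515 = 0.4734

0.47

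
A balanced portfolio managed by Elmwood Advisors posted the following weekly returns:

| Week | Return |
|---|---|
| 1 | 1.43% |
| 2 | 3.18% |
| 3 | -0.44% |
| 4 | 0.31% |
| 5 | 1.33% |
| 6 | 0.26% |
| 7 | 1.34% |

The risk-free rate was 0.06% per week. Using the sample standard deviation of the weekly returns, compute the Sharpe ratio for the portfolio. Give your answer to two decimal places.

Mean return r̄ = 7.410 / 7 = 1.0586%
Σ(r − r̄)² = 8.2351; sample σ = √(8.2351/6) = 1.1715%
Sharpe = (r̄ − rf) / σ = (1.0586 − 0.06) / 1.1715 = 0.9986 / 1.1715 = 0.8524

0.85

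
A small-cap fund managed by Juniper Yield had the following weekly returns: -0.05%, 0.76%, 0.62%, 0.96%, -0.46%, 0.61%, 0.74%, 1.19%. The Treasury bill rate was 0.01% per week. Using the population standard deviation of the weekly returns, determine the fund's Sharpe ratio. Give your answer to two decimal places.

1.06

Mean return r̄ = 4.370 / 8 = 0.5463%
Population std dev = √[2.0464 / 8] = 0.5058%
Sharpe = (r̄ − rf) / σ = (0.5463 − 0.01) / 0.5058 = 0.5363 / 0.5058 = 1.0603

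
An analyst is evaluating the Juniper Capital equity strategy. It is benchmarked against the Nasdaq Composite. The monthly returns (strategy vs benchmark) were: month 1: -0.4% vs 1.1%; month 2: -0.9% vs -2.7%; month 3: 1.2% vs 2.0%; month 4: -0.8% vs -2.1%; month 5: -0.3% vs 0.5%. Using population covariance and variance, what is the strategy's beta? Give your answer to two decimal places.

0.33

r̄p = -0.2400%,  r̄m = -0.2400%
Cov = Σ(rp − r̄p)(rm − r̄m) / 5 = 1.1264
Var(rm) = Σ(rm − r̄m)² / 5 = 3.3744
β = Cov / Var = 1.1264 / 3.3744 = 0.3338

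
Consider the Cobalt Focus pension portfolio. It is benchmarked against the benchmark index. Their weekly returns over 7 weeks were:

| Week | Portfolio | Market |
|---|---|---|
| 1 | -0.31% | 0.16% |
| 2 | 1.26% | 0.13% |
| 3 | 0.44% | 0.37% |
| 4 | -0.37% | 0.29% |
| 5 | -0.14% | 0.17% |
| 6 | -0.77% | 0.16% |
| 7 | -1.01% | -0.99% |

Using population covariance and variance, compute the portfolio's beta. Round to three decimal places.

r̄p = -0.1286%,  r̄m = 0.0414%
Cov = Σ(rp − r̄p)(rm − r̄m) / 7 = 0.1514
Var(rm) = Σ(rm − r̄m)² / 7 = 0.1837
β = Cov / Var = 0.1514 / 0.1837 = 0.8242

0.824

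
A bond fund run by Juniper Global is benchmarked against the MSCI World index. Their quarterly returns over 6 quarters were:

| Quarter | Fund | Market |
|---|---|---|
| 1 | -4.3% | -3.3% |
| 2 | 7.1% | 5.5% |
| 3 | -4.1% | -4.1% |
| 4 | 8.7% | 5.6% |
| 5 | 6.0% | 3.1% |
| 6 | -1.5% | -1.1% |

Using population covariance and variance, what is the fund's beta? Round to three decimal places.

1.348

r̄p = 1.9833%,  r̄m = 0.9500%
Cov = Σ(rp − r̄p)(rm − r̄m) / 6 = 21.2858
Var(rm) = Σ(rm − r̄m)² / 6 = 15.7858
β = Cov / Var = 21.2858 / 15.7858 = 1.3484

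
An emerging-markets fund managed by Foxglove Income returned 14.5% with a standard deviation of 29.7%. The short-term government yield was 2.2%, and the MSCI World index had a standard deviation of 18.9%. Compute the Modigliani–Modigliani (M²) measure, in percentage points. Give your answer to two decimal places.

10.03

Sharpe = (Rp − Rf) / σp = (14.5% − 2.2%) / 29.7% = 0.4141
M² = Rf + Sharpe × σm = 2.2% + 0.4141 × 18.9% = 10.0265%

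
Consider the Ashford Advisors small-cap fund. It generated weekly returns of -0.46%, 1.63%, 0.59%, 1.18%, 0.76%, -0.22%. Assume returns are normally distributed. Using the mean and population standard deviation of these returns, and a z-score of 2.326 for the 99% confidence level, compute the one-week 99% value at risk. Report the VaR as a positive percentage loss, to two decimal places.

1.12

r̄ = (-0.46 + 1.63 + 0.59 + 1.18 + 0.76 − 0.22) / 6 = 3.480 / 6 = 0.5800%
Σ(r − r̄)² = (-0.46 − 0.5800)² + (1.63 − 0.5800)² + (0.59 − 0.5800)² + … = 3.2166
σ = √[3.2166 / 6] = 0.7322%
VaR = −(r̄ − z·σ) = −(0.5800 − 2.326 × 0.7322) = −(-1.1231) = 1.1231%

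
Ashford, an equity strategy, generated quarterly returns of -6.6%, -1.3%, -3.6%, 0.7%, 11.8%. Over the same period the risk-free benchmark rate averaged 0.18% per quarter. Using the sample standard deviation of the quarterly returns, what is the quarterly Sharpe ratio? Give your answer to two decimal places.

0.00

Mean return r̄ = 1.00 / 5 = 0.2000%
Sample σ = √[Σ(r − r̄)² / 4] = √[197.7400 / 4] = √49.4350 = 7.0310%
Sharpe = (r̄ − rf) / σ = (0.2000 − 0.18) / 7.0310 = 0.0200 / 7.0310 = 0.0028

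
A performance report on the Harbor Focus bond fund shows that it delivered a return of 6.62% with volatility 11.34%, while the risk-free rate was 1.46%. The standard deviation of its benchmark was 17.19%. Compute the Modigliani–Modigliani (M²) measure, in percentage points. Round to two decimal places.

9.28

Sharpe = (Rp − Rf) / σp = (6.62% − 1.46%) / 11.34% = 0.4550
M² = Rf + Sharpe × σm = 1.46% + 0.4550 × 17.19% = 9.2815%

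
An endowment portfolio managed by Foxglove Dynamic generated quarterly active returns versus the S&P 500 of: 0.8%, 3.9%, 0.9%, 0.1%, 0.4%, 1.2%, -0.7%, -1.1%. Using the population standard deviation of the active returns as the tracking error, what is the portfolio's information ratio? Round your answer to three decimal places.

0.483

r̄ = (0.8 + 3.9 + 0.9 + 0.1 + 0.4 + 1.2 − 0.7 − 1.1) / 8 = 0.6875%
Population std dev = √[16.1888 / 8] = 1.4225%
IR = r̄ / tracking error = 0.6875 / 1.4225 = 0.4833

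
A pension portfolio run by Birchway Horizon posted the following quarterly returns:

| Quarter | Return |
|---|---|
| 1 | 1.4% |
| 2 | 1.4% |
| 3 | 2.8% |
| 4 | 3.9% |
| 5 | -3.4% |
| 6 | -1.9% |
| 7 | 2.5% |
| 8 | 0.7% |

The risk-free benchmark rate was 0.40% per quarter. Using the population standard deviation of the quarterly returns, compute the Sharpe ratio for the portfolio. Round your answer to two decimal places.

0.23

r̄ = (1.4 + 1.4 + 2.8 + 3.9 − 3.4 − 1.9 + 2.5 + 0.7) / 8 = 0.9250%
Σ(r − r̄)² = (1.4 − 0.9250)² + (1.4 − 0.9250)² + … = 42.0350
σ = √[42.0350 / 8] = 2.2922%
Sharpe = (r̄ − rf) / σ = (0.9250 − 0.4) / 2.2922 = 0.5250 / 2.2922 = 0.2290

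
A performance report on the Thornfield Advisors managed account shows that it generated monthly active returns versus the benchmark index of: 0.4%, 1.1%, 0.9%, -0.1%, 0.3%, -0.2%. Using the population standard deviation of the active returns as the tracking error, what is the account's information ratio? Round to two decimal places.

r̄ = (0.4 + 1.1 + 0.9 − 0.1 + 0.3 − 0.2) / 6 = 0.4000%
Population σ = √[Σ(r − r̄)² / 6] = √[1.3600 / 6] = √0.2267 = 0.4761%
IR = r̄ / tracking error = 0.4000 / 0.4761 = 0.8402

0.84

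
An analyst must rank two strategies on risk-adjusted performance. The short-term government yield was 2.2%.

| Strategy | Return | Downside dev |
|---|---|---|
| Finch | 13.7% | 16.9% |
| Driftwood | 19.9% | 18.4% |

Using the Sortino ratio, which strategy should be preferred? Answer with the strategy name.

Driftwood

Finch: Sortino ratio = (13.7% − 2.2%) / 16.9% = 0.680
Driftwood: Sortino ratio = (19.9% − 2.2%) / 18.4% = 0.962
Highest: Driftwood (0.962).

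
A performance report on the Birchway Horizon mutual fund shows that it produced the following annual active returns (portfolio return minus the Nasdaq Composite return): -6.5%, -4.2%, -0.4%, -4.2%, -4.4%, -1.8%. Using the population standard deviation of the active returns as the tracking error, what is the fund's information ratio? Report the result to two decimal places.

μ = (-6.5 − 4.2 − 0.4 − 4.2 − 4.4 − 1.8) / 6 = -3.5833%
Σ(r − μ)² = 23.2483; population σ = √(23.2483/6) = 1.9684%
IR = μ / tracking error = -3.5833 / 1.9684 = -1.8204

-1.82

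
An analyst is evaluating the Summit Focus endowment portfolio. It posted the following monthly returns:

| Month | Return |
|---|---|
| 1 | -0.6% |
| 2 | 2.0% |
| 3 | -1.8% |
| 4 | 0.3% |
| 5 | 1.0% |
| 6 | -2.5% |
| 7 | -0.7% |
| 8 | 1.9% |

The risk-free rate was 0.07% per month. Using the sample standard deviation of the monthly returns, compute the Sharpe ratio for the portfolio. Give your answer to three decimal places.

μ = (-0.6 + 2 − 1.8 + 0.3 + 1 − 2.5 − 0.7 + 1.9) / 8 = -0.40 / 8 = -0.0500%
Σ(r − μ)² = 19.0200; sample σ = √(19.0200/7) = 1.6484%
Sharpe = (μ − rf) / σ = (-0.0500 − 0.07) / 1.6484 = -0.1200 / 1.6484 = -0.0728

-0.073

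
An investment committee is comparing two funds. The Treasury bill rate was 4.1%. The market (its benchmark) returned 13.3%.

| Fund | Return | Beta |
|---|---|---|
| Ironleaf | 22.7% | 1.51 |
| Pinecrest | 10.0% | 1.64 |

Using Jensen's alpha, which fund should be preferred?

Ironleaf

Ironleaf: α = 22.7% − [4.1% + 1.51 × (13.3% − 4.1%)] = 4.708
Pinecrest: α = 10.0% − [4.1% + 1.64 × (13.3% − 4.1%)] = -9.188
Highest: Ironleaf (4.708).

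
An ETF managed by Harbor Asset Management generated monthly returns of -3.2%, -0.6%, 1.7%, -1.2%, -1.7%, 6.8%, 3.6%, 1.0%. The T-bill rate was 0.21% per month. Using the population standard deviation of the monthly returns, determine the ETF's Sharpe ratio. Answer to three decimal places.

μ = (-3.2 − 0.6 + 1.7 − 1.2 − 1.7 + 6.8 + 3.6 + 1) / 8 = 6.40 / 8 = 0.8000%
Population std dev = √[72.9000 / 8] = 3.0187%
Sharpe = (μ − rf) / σ = (0.8000 − 0.21) / 3.0187 = 0.5900 / 3.0187 = 0.1954

0.195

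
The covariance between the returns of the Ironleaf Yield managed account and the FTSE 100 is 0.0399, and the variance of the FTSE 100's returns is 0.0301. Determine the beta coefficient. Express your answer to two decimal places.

1.33

β = Cov(Rp, Rm) / Var(Rm) = 0.0399 / 0.0301 = 1.3256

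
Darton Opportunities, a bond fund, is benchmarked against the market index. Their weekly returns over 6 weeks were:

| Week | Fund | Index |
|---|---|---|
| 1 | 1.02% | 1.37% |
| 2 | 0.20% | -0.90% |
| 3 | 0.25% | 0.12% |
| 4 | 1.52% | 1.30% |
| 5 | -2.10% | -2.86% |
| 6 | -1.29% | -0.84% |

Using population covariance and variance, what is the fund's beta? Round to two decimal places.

0.80

r̄p = -0.0667%,  r̄m = -0.3017%
Cov = Σ(rp − r̄p)(rm − r̄m) / 6 = 1.6987
Var(rm) = Σ(rm − r̄m)² / 6 = 2.1217
β = Cov / Var = 1.6987 / 2.1217 = 0.8006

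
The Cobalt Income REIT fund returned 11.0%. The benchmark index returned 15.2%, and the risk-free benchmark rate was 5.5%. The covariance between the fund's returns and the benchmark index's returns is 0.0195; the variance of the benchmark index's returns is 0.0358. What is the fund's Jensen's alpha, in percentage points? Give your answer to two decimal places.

β = Cov / Var = 0.0195 / 0.0358 = 0.5447
E[R] = Rf + β(Rm − Rf) = 5.5% + 0.5447 × (15.2% − 5.5%) = 10.7836%
α = Rp − E[R] = 11.0% − 10.7836% = 0.2164

0.22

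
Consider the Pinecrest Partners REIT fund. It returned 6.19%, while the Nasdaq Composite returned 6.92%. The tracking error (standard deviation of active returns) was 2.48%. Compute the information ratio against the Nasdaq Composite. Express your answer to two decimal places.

-0.29

IR = (Rp − Rb) / TE = (6.19% − 6.92%) / 2.48% = -0.73% / 2.48% = -0.2944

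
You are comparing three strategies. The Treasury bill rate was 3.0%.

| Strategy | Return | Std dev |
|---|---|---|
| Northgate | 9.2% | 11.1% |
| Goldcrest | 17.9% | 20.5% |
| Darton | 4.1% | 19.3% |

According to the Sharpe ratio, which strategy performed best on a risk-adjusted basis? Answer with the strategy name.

Northgate: Sharpe ratio = (9.2% − 3.0%) / 11.1% = 0.559
Goldcrest: Sharpe ratio = (17.9% − 3.0%) / 20.5% = 0.727
Darton: Sharpe ratio = (4.1% − 3.0%) / 19.3% = 0.057
Highest: Goldcrest (0.727).

Goldcrest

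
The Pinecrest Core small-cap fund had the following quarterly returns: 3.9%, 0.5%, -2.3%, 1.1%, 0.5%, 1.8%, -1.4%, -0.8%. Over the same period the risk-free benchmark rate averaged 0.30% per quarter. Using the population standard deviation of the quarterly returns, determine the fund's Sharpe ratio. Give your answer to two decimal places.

μ = (3.9 + 0.5 − 2.3 + 1.1 + 0.5 + 1.8 − 1.4 − 0.8) / 8 = 3.30 / 8 = 0.4125%
Σ(r − μ)² = 26.6888; population σ = √(26.6888/8) = 1.8265%
Sharpe = (μ − rf) / σ = (0.4125 − 0.3) / 1.8265 = 0.1125 / 1.8265 = 0.0616

0.06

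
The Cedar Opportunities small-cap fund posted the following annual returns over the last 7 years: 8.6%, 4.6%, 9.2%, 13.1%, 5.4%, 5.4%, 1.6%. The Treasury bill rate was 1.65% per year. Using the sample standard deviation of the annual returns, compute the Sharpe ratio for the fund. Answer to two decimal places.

μ = (8.6 + 4.6 + 9.2 + 13.1 + 5.4 + 5.4 + 1.6) / 7 = 47.90 / 7 = 6.8429%
Σ(r − μ)² = 84.4771; sample σ = √(84.4771/6) = 3.7523%
Sharpe = (μ − rf) / σ = (6.8429 − 1.65) / 3.7523 = 5.1929 / 3.7523 = 1.3839

1.38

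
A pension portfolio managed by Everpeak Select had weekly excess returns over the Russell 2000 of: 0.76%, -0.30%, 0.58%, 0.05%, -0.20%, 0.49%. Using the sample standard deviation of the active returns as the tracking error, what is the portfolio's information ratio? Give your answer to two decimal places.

Mean return r̄ = 1.380 / 6 = 0.2300%
Sample std dev = √[0.9692 / 5] = 0.4403%
IR = r̄ / tracking error = 0.2300 / 0.4403 = 0.5224

0.52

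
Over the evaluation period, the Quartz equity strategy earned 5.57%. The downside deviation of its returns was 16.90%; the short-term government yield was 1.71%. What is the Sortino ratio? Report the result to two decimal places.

Sortino = (Rp − Rf) / σd = (5.57% − 1.71%) / 16.90% = 3.86% / 16.90% = 0.2284

0.23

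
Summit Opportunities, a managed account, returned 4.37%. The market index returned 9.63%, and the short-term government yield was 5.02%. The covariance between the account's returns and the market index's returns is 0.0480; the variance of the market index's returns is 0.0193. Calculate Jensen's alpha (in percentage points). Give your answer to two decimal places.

-12.12

β = Cov / Var = 0.0480 / 0.0193 = 2.4870
E[R] = Rf + β(Rm − Rf) = 5.02% + 2.4870 × (9.63% − 5.02%) = 16.4851%
α = Rp − E[R] = 4.37% − 16.4851% = -12.1151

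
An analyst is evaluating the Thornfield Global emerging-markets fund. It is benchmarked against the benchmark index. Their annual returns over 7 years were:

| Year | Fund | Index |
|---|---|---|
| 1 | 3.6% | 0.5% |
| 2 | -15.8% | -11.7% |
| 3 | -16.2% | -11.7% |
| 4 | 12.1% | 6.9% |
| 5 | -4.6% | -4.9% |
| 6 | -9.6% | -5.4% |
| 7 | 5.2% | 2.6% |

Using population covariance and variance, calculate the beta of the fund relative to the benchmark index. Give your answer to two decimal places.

1.53

r̄p = -3.6143%,  r̄m = -3.3857%
Cov = Σ(rp − r̄p)(rm − r̄m) / 7 = 65.9902
Var(rm) = Σ(rm − r̄m)² / 7 = 43.0469
β = Cov / Var = 65.9902 / 43.0469 = 1.5330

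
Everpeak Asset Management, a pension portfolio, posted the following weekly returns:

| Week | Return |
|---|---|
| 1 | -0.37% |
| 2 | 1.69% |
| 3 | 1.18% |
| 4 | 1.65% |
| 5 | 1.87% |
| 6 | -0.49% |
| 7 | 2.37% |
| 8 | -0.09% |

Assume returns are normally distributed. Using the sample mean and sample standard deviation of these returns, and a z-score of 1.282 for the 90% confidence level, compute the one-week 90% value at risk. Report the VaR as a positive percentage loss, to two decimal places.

r̄ = (-0.37 + 1.69 + 1.18 + 1.65 + 1.87 − 0.49 + 2.37 − 0.09) / 8 = 7.810 / 8 = 0.9763%
Σ(r − r̄)² = (-0.37 − 0.9763)² + (1.69 − 0.9763)² + (1.18 − 0.9763)² + … = 8.8454
sample σ = √(8.8454 / 7) = √1.2636 = 1.1241%
VaR = −(r̄ − z·σ) = −(0.9763 − 1.282 × 1.1241) = −(-0.4648) = 0.4648%

0.46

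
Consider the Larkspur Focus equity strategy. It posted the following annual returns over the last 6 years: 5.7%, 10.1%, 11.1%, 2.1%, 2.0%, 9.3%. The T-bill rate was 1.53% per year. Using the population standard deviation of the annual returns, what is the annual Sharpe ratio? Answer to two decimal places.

1.40

r̄ = (5.7 + 10.1 + 11.1 + 2.1 + 2 + 9.3) / 6 = 40.30 / 6 = 6.7167%
Σ(r − r̄)² = (5.7 − 6.7167)² + (10.1 − 6.7167)² + (11.1 − 6.7167)² + … = 81.9283
population σ = √(81.9283 / 6) = √13.6547 = 3.6952%
Sharpe = (r̄ − rf) / σ = (6.7167 − 1.53) / 3.6952 = 5.1867 / 3.6952 = 1.4036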